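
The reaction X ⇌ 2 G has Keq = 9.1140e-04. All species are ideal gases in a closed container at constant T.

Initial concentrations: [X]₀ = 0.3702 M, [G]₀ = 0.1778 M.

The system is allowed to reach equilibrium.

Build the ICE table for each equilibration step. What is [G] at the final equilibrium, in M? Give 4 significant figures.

[G]_eq = 0.02023 M

Q₀ = 0.08539 vs Keq = 9.1140e-04 ⇒ Q>K, reverse
Step 1:
                    X           G
  Initial      0.3702      0.1778
  Change      0.07879     -0.1576
  Equil         0.449     0.02023
  solve Keq expr → x = -0.07879; check Q = 9.1140e-04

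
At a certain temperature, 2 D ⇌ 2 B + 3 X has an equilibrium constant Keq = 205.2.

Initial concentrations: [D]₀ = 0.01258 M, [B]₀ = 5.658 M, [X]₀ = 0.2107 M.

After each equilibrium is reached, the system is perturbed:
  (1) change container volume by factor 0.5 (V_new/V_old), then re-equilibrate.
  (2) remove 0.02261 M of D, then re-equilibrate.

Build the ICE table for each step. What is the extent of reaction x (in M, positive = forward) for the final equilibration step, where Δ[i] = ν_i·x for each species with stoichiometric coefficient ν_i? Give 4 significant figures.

Q₀ = 1892 vs Keq = 205.2 ⇒ Q>K, reverse
Step 1:
                    D           B           X
  I           0.01258       5.658      0.2107
  C            0.0183     -0.0183    -0.02745
  E           0.03088        5.64      0.1832
  solve Keq expr → x = -0.009151; check Q = 205.2
Then change container volume by factor 0.5 (V_new/V_old).
Step 2:
                    D           B           X
  I           0.06177       11.28      0.3665
  C           0.05593    -0.05593     -0.0839
  E            0.1177       11.22      0.2826
  solve Keq expr → x = -0.02797; check Q = 205.2
Then remove 0.02261 M of D.
Step 3:
                    D           B           X
  I           0.09509       11.22      0.2826
  C            0.0117     -0.0117    -0.01755
  E            0.1068       11.21       0.265
  solve Keq expr → x = -0.005852; check Q = 205.2

x = -0.005852 M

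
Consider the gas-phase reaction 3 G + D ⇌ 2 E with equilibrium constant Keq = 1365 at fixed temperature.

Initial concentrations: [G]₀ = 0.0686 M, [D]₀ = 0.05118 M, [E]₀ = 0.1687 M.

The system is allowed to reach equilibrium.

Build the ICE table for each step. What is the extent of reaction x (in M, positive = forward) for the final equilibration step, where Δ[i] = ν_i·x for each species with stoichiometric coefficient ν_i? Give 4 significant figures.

x = -0.001363 M

Q₀ = 1722 vs Keq = 1365 ⇒ Q>K, reverse
Step 1:
                    G           D           E
  Initial      0.0686     0.05118      0.1687
  Change      0.00409    0.001363   -0.002727
  Equil       0.07269     0.05254       0.166
  solve Keq expr → x = -0.001363; check Q = 1365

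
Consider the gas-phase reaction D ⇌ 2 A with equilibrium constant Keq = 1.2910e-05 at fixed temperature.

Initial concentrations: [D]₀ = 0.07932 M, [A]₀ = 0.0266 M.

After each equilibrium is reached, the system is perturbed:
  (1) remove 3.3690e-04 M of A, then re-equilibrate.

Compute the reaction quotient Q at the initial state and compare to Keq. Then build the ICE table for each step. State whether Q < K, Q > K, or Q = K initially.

Q₀ = 0.00892; Q > K (proceeds reverse)

Q₀ = 0.00892 vs Keq = 1.2910e-05 ⇒ Q>K, reverse
Step 1:
                  D         A
  I         0.07932    0.0266
  C         0.01275  -0.02551
  E         0.09207   0.00109
  solve Keq expr → x = -0.01275; check Q = 1.2910e-05
Then remove 3.3690e-04 M of A.
Step 2:
                  D         A
  I         0.09207 7.5337e-04
  C       -1.6795e-04 3.3591e-04
  E         0.09191  0.001089
  solve Keq expr → x = 1.6795e-04; check Q = 1.2910e-05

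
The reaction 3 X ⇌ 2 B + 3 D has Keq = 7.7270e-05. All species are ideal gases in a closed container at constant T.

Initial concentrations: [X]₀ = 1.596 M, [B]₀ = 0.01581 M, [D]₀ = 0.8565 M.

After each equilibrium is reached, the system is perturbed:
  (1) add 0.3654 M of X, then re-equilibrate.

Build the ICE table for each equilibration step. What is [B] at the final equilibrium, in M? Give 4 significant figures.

Q₀ = 3.8632e-05 vs Keq = 7.7270e-05 ⇒ Q<K, forward
Step 1:
                  X         B         D
  init        1.596   0.01581    0.8565
  Δ       -0.009022  0.006015  0.009022
  eq          1.587   0.02182    0.8655
  solve Keq expr → x = 0.003007; check Q = 7.7270e-05
Then add 0.3654 M of X.
Step 2:
                  X         B         D
  init        1.952   0.02182    0.8655
  Δ        -0.01075  0.007168   0.01075
  eq          1.942   0.02899    0.8763
  solve Keq expr → x = 0.003584; check Q = 7.7270e-05

[B]_eq = 0.02899 M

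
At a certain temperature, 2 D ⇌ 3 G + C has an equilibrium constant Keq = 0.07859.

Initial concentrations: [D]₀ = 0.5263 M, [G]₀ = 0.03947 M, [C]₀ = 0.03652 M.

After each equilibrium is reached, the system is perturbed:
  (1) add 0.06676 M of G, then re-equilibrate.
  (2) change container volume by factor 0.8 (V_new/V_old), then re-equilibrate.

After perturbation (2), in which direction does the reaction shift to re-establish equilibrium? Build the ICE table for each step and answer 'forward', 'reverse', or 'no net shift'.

Direction: reverse

Q₀ = 8.1071e-06 vs Keq = 0.07859 ⇒ Q<K, forward
Step 1:
                   D          G          C
  I           0.5263    0.03947    0.03652
  C          -0.2199     0.3298     0.1099
  E           0.3064     0.3693     0.1465
  solve Keq expr → x = 0.1099; check Q = 0.07859
Then add 0.06676 M of G.
Step 2:
                   D          G          C
  I           0.3064     0.4361     0.1465
  C          0.02418   -0.03626   -0.01209
  E           0.3306     0.3998     0.1344
  solve Keq expr → x = -0.01209; check Q = 0.07859
Then change container volume by factor 0.8 (V_new/V_old).
Step 3:
                   D          G          C
  I           0.4132     0.4998      0.168
  C            0.026     -0.039     -0.013
  E           0.4392     0.4608      0.155
  solve Keq expr → x = -0.013; check Q = 0.07859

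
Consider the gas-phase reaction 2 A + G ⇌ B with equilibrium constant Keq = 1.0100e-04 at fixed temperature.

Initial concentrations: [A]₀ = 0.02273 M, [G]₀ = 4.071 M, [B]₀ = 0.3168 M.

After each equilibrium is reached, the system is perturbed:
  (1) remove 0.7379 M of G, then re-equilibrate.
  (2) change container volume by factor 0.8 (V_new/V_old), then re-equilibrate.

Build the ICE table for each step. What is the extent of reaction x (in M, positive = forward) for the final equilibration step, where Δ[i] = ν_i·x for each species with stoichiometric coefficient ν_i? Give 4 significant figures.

Q₀ = 150.6 vs Keq = 1.0100e-04 ⇒ Q>K, reverse
Step 1:
                  A         G         B
  Initial   0.02273     4.071    0.3168
  Change     0.6332    0.3166   -0.3166
  Equil      0.6559     4.388 1.9067e-04
  solve Keq expr → x = -0.3166; check Q = 1.0100e-04
Then remove 0.7379 M of G.
Step 2:
                  A         G         B
  Initial    0.6559      3.65 1.9067e-04
  Change  6.4069e-05 3.2035e-05 -3.2035e-05
  Equil       0.656      3.65 1.5864e-04
  solve Keq expr → x = -3.2035e-05; check Q = 1.0100e-04
Then change container volume by factor 0.8 (V_new/V_old).
Step 3:
                  A         G         B
  Initial      0.82     4.562 1.9830e-04
  Change  -2.2273e-04 -1.1137e-04 1.1137e-04
  Equil      0.8198     4.562 3.0966e-04
  solve Keq expr → x = 1.1137e-04; check Q = 1.0100e-04

x = 1.1137e-04 M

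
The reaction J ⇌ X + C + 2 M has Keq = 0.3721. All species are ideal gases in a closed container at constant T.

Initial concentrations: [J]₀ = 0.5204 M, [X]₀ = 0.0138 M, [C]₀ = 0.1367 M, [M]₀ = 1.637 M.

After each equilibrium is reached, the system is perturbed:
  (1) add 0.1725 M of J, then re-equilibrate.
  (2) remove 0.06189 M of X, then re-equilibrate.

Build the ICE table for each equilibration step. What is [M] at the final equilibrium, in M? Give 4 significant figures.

[M]_eq = 2.016 M

Q₀ = 0.009714 vs Keq = 0.3721 ⇒ Q<K, forward
Step 1:
                    J           X           C           M
  I            0.5204      0.0138      0.1367       1.637
  C           -0.1334      0.1334      0.1334      0.2667
  E             0.387      0.1472      0.2701       1.904
  solve Keq expr → x = 0.1334; check Q = 0.3721
Then add 0.1725 M of J.
Step 2:
                    J           X           C           M
  I            0.5595      0.1472      0.2701       1.904
  C          -0.02696     0.02696     0.02696     0.05391
  E            0.5326      0.1741       0.297       1.958
  solve Keq expr → x = 0.02696; check Q = 0.3721
Then remove 0.06189 M of X.
Step 3:
                    J           X           C           M
  I            0.5326      0.1122       0.297       1.958
  C          -0.02913     0.02913     0.02913     0.05826
  E            0.5035      0.1413      0.3261       2.016
  solve Keq expr → x = 0.02913; check Q = 0.3721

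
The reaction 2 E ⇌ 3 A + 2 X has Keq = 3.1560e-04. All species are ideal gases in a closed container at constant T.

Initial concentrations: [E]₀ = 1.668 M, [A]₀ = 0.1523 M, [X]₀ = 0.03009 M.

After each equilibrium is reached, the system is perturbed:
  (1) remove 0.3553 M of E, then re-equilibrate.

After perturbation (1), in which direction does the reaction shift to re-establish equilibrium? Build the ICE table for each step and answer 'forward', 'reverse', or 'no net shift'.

Direction: reverse

Q₀ = 1.1496e-06 vs Keq = 3.1560e-04 ⇒ Q<K, forward
Step 1:
                   E          A          X
  I            1.668     0.1523    0.03009
  C          -0.1169     0.1753     0.1169
  E            1.551     0.3276      0.147
  solve Keq expr → x = 0.05843; check Q = 3.1560e-04
Then remove 0.3553 M of E.
Step 2:
                   E          A          X
  I            1.196     0.3276      0.147
  C           0.0171   -0.02564    -0.0171
  E            1.213      0.302     0.1299
  solve Keq expr → x = -0.008548; check Q = 3.1560e-04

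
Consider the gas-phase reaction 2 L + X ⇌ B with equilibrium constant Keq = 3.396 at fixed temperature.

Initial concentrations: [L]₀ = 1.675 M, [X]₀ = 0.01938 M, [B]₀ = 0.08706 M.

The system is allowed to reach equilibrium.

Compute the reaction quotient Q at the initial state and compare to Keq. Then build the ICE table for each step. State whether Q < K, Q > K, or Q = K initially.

Q₀ = 1.601 vs Keq = 3.396 ⇒ Q<K, forward
Step 1:
                   L          X          B
  Initial      1.675    0.01938    0.08706
  Change    -0.01814  -0.009069   0.009069
  Equil        1.657    0.01031    0.09613
  solve Keq expr → x = 0.009069; check Q = 3.396

Q₀ = 1.601; Q < K (proceeds forward)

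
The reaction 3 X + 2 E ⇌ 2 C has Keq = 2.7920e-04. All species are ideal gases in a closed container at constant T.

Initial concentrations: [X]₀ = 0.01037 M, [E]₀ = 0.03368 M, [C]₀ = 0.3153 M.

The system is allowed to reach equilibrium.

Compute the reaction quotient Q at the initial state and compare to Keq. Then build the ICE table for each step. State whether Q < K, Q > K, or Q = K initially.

Q₀ = 7.8590e+07 vs Keq = 2.7920e-04 ⇒ Q>K, reverse
Step 1:
                   X          E          C
  init       0.01037    0.03368     0.3153
  Δ           0.4701     0.3134    -0.3134
  eq          0.4804      0.347   0.001931
  solve Keq expr → x = -0.1567; check Q = 2.7920e-04

Q₀ = 7.8590e+07; Q > K (proceeds reverse)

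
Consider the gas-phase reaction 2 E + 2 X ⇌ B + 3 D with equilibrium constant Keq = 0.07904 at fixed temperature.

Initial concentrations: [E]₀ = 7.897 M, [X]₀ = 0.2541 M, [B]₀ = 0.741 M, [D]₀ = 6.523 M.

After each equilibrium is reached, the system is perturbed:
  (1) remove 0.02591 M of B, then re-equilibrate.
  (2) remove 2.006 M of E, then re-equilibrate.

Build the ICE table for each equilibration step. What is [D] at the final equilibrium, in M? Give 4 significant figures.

Q₀ = 51.08 vs Keq = 0.07904 ⇒ Q>K, reverse
Step 1:
                   E          X          B          D
  I            7.897     0.2541      0.741      6.523
  C            1.212      1.212    -0.6058     -1.817
  E            9.109      1.466     0.1352      4.706
  solve Keq expr → x = -0.6058; check Q = 0.07904
Then remove 0.02591 M of B.
Step 2:
                   E          X          B          D
  I            9.109      1.466     0.1093      4.706
  C         -0.03116   -0.03116    0.01558    0.04674
  E            9.077      1.435     0.1249      4.752
  solve Keq expr → x = 0.01558; check Q = 0.07904
Then remove 2.006 M of E.
Step 3:
                   E          X          B          D
  I            7.071      1.435     0.1249      4.752
  C          0.06859    0.06859   -0.03429    -0.1029
  E             7.14      1.503    0.09058      4.649
  solve Keq expr → x = -0.03429; check Q = 0.07904

[D]_eq = 4.649 M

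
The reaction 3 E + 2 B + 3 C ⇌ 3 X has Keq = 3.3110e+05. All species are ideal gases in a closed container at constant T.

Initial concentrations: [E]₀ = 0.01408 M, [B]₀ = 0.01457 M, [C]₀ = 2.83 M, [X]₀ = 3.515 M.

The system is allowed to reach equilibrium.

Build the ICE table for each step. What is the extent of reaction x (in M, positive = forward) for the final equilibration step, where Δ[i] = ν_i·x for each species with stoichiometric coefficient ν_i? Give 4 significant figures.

x = -0.02831 M

Q₀ = 3.2336e+09 vs Keq = 3.3110e+05 ⇒ Q>K, reverse
Step 1:
                   E          B          C          X
  Initial    0.01408    0.01457       2.83      3.515
  Change     0.08494    0.05663    0.08494   -0.08494
  Equil      0.09902     0.0712      2.915       3.43
  solve Keq expr → x = -0.02831; check Q = 3.3110e+05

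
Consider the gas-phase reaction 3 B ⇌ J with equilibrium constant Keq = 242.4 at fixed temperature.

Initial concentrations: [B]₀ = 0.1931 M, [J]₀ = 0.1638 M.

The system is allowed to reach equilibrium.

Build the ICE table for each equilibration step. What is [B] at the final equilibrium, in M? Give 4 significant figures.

[B]_eq = 0.09333 M

Q₀ = 22.75 vs Keq = 242.4 ⇒ Q<K, forward
Step 1:
                  B         J
  I          0.1931    0.1638
  C        -0.09977   0.03326
  E         0.09333    0.1971
  solve Keq expr → x = 0.03326; check Q = 242.4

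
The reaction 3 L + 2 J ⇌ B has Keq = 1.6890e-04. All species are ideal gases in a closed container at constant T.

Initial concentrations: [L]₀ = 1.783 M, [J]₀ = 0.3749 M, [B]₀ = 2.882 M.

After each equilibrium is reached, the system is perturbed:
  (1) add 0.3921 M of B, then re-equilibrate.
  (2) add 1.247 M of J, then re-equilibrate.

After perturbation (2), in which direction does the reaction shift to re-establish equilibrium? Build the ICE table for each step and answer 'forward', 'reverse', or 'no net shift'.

Q₀ = 3.618 vs Keq = 1.6890e-04 ⇒ Q>K, reverse
Step 1:
                   L          J          B
  init         1.783     0.3749      2.882
  Δ            5.485      3.656     -1.828
  eq           7.268      4.031      1.054
  solve Keq expr → x = -1.828; check Q = 1.6890e-04
Then add 0.3921 M of B.
Step 2:
                   L          J          B
  init         7.268      4.031      1.446
  Δ           0.3276     0.2184    -0.1092
  eq           7.595       4.25      1.337
  solve Keq expr → x = -0.1092; check Q = 1.6890e-04
Then add 1.247 M of J.
Step 3:
                   L          J          B
  init         7.595      5.497      1.337
  Δ          -0.5748    -0.3832     0.1916
  eq           7.021      5.114      1.528
  solve Keq expr → x = 0.1916; check Q = 1.6890e-04

Direction: forward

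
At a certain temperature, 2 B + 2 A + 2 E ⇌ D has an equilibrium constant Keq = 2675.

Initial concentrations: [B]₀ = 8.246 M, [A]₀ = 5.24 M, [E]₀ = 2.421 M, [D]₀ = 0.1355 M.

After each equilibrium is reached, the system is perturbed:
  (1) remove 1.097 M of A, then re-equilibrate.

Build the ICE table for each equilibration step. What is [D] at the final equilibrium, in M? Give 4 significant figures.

Q₀ = 1.2382e-05 vs Keq = 2675 ⇒ Q<K, forward
Step 1:
                   B          A          E          D
  I            8.246       5.24      2.421     0.1355
  C            -2.42      -2.42      -2.42       1.21
  E            5.826       2.82   0.001365      1.345
  solve Keq expr → x = 1.21; check Q = 2675
Then remove 1.097 M of A.
Step 2:
                   B          A          E          D
  I            5.826      1.723   0.001365      1.345
  C       8.6690e-04 8.6690e-04 8.6690e-04 -4.3345e-04
  E            5.827      1.724   0.002232      1.345
  solve Keq expr → x = -4.3345e-04; check Q = 2675

[D]_eq = 1.345 M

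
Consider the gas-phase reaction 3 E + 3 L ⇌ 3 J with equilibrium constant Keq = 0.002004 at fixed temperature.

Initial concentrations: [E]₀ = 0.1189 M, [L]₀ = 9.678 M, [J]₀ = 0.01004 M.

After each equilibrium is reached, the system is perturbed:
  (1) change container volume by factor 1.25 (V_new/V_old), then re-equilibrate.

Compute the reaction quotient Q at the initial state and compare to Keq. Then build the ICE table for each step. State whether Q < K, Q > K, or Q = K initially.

Q₀ = 6.6420e-07 vs Keq = 0.002004 ⇒ Q<K, forward
Step 1:
                  E         L         J
  init       0.1189     9.678   0.01004
  Δ        -0.06062  -0.06062   0.06062
  eq        0.05828     9.617   0.07066
  solve Keq expr → x = 0.02021; check Q = 0.002004
Then change container volume by factor 1.25 (V_new/V_old).
Step 2:
                  E         L         J
  init      0.04662     7.694   0.05653
  Δ         0.00572   0.00572  -0.00572
  eq        0.05234       7.7   0.05081
  solve Keq expr → x = -0.001907; check Q = 0.002004

Q₀ = 6.6420e-07; Q < K (proceeds forward)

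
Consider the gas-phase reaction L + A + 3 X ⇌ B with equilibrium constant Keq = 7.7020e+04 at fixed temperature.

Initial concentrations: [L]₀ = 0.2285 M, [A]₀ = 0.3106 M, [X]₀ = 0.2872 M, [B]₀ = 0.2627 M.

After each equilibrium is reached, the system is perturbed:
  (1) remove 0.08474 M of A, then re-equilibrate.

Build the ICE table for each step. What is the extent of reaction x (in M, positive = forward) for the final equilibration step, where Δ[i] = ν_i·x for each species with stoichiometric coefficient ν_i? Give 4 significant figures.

Q₀ = 156.2 vs Keq = 7.7020e+04 ⇒ Q<K, forward
Step 1:
                  L         A         X         B
  Initial    0.2285    0.3106    0.2872    0.2627
  Change   -0.07893  -0.07893   -0.2368   0.07893
  Equil      0.1496    0.2317    0.0504    0.3416
  solve Keq expr → x = 0.07893; check Q = 7.7020e+04
Then remove 0.08474 M of A.
Step 2:
                  L         A         X         B
  Initial    0.1496    0.1469    0.0504    0.3416
  Change   0.002491  0.002491  0.007472 -0.002491
  Equil      0.1521    0.1494   0.05787    0.3391
  solve Keq expr → x = -0.002491; check Q = 7.7020e+04

x = -0.002491 M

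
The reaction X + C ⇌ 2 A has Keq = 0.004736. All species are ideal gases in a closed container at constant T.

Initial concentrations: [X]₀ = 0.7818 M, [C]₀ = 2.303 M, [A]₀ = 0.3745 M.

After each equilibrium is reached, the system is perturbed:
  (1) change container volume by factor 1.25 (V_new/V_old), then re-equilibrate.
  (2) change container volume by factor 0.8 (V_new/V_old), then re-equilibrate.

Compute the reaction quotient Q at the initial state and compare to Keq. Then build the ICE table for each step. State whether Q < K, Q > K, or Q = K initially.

Q₀ = 0.0779 vs Keq = 0.004736 ⇒ Q>K, reverse
Step 1:
                  X         C         A
  I          0.7818     2.303    0.3745
  C          0.1358    0.1358   -0.2716
  E          0.9176     2.439    0.1029
  solve Keq expr → x = -0.1358; check Q = 0.004736
Then change container volume by factor 1.25 (V_new/V_old).
Step 2:
                  X         C         A
  I          0.7341     1.951   0.08236
  C               0         0         0
  E          0.7341     1.951   0.08236
  solve Keq expr → x = 0; check Q = 0.004736
Then change container volume by factor 0.8 (V_new/V_old).
Step 3:
                  X         C         A
  I          0.9176     2.439    0.1029
  C               0         0         0
  E          0.9176     2.439    0.1029
  solve Keq expr → x = 0; check Q = 0.004736

Q₀ = 0.0779; Q > K (proceeds reverse)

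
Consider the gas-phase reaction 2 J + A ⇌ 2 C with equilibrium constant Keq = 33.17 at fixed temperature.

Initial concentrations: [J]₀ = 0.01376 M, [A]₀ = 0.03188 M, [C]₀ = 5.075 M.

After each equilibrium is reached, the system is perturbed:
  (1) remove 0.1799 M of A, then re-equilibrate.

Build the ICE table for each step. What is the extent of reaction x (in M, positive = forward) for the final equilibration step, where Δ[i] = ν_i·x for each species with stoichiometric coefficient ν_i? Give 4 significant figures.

x = -0.05636 M

Q₀ = 4.2669e+06 vs Keq = 33.17 ⇒ Q>K, reverse
Step 1:
                   J          A          C
  init       0.01376    0.03188      5.075
  Δ           0.9744     0.4872    -0.9744
  eq          0.9882     0.5191      4.101
  solve Keq expr → x = -0.4872; check Q = 33.17
Then remove 0.1799 M of A.
Step 2:
                   J          A          C
  init        0.9882     0.3392      4.101
  Δ           0.1127    0.05636    -0.1127
  eq           1.101     0.3956      3.988
  solve Keq expr → x = -0.05636; check Q = 33.17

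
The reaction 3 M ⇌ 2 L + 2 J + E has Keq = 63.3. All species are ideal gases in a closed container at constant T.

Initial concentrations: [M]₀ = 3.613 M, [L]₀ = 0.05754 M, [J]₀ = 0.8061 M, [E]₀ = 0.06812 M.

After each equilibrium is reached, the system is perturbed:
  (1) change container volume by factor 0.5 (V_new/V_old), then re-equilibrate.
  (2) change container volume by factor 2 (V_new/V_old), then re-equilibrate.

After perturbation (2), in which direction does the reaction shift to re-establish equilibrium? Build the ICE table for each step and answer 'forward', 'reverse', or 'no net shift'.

Direction: forward

Q₀ = 3.1073e-06 vs Keq = 63.3 ⇒ Q<K, forward
Step 1:
                   M          L          J          E
  Initial      3.613    0.05754     0.8061    0.06812
  Change      -2.847      1.898      1.898      0.949
  Equil       0.7659      1.956      2.704      1.017
  solve Keq expr → x = 0.949; check Q = 63.3
Then change container volume by factor 0.5 (V_new/V_old).
Step 2:
                   M          L          J          E
  Initial      1.532      3.911      5.408      2.034
  Change      0.5652    -0.3768    -0.3768    -0.1884
  Equil        2.097      3.534      5.032      1.846
  solve Keq expr → x = -0.1884; check Q = 63.3
Then change container volume by factor 2 (V_new/V_old).
Step 3:
                   M          L          J          E
  Initial      1.049      1.767      2.516     0.9229
  Change     -0.2826     0.1884     0.1884    0.09419
  Equil       0.7659      1.956      2.704      1.017
  solve Keq expr → x = 0.09419; check Q = 63.3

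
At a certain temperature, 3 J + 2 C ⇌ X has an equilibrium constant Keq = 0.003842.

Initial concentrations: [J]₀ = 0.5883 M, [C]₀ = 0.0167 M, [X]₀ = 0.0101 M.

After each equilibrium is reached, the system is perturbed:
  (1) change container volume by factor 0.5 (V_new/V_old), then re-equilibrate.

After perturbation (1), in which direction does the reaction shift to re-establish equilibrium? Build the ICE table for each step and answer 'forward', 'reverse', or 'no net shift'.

Direction: forward

Q₀ = 177.9 vs Keq = 0.003842 ⇒ Q>K, reverse
Step 1:
                   J          C          X
  Initial     0.5883     0.0167     0.0101
  Change      0.0303     0.0202    -0.0101
  Equil       0.6186     0.0369 1.2382e-06
  solve Keq expr → x = -0.0101; check Q = 0.003842
Then change container volume by factor 0.5 (V_new/V_old).
Step 2:
                   J          C          X
  Initial      1.237     0.0738 2.4763e-06
  Change  -1.1116e-04 -7.4109e-05 3.7054e-05
  Equil        1.237    0.07372 3.9531e-05
  solve Keq expr → x = 3.7054e-05; check Q = 0.003842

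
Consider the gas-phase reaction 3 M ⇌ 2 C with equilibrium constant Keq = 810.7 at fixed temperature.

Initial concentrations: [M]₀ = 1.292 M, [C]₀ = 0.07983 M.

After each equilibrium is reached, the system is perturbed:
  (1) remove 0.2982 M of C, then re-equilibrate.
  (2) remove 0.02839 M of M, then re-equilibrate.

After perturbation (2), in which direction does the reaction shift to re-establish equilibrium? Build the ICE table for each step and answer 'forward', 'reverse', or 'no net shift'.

Direction: reverse

Q₀ = 0.002955 vs Keq = 810.7 ⇒ Q<K, forward
Step 1:
                  M         C
  Initial     1.292   0.07983
  Change     -1.194    0.7959
  Equil     0.09817    0.8757
  solve Keq expr → x = 0.3979; check Q = 810.7
Then remove 0.2982 M of C.
Step 2:
                  M         C
  Initial   0.09817    0.5775
  Change   -0.02251   0.01501
  Equil     0.07566    0.5925
  solve Keq expr → x = 0.007503; check Q = 810.7
Then remove 0.02839 M of M.
Step 3:
                  M         C
  Initial   0.04727    0.5925
  Change    0.02686  -0.01791
  Equil     0.07413    0.5746
  solve Keq expr → x = -0.008953; check Q = 810.7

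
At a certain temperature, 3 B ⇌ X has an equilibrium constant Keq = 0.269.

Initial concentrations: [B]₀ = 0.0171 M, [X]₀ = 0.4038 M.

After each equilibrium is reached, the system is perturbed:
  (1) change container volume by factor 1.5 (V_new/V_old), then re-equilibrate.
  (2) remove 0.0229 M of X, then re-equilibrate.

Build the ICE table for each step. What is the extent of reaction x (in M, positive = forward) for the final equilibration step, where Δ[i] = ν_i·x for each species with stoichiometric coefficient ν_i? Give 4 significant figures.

x = 0.01213 M

Q₀ = 8.0757e+04 vs Keq = 0.269 ⇒ Q>K, reverse
Step 1:
                    B           X
  I            0.0171      0.4038
  C            0.7889      -0.263
  E             0.806      0.1408
  solve Keq expr → x = -0.263; check Q = 0.269
Then change container volume by factor 1.5 (V_new/V_old).
Step 2:
                    B           X
  I            0.5373     0.09389
  C           0.08612    -0.02871
  E            0.6234     0.06518
  solve Keq expr → x = -0.02871; check Q = 0.269
Then remove 0.0229 M of X.
Step 3:
                    B           X
  I            0.6234     0.04228
  C           -0.0364     0.01213
  E             0.587     0.05442
  solve Keq expr → x = 0.01213; check Q = 0.269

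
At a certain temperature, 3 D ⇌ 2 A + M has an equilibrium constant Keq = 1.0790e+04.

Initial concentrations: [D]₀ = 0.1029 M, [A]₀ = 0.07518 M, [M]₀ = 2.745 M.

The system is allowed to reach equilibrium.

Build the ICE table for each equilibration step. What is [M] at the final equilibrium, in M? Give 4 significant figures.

Q₀ = 14.24 vs Keq = 1.0790e+04 ⇒ Q<K, forward
Step 1:
                   D          A          M
  init        0.1029    0.07518      2.745
  Δ         -0.08635    0.05757    0.02878
  eq         0.01655     0.1327      2.774
  solve Keq expr → x = 0.02878; check Q = 1.0790e+04

[M]_eq = 2.774 M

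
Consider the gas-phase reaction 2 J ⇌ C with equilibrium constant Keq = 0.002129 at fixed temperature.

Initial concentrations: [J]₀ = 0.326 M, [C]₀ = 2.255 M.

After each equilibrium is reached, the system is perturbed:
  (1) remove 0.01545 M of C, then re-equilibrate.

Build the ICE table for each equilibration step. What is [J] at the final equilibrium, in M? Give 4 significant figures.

Q₀ = 21.22 vs Keq = 0.002129 ⇒ Q>K, reverse
Step 1:
                   J          C
  init         0.326      2.255
  Δ            4.414     -2.207
  eq            4.74    0.04784
  solve Keq expr → x = -2.207; check Q = 0.002129
Then remove 0.01545 M of C.
Step 2:
                   J          C
  init          4.74    0.03239
  Δ          -0.0297    0.01485
  eq           4.711    0.04724
  solve Keq expr → x = 0.01485; check Q = 0.002129

[J]_eq = 4.711 M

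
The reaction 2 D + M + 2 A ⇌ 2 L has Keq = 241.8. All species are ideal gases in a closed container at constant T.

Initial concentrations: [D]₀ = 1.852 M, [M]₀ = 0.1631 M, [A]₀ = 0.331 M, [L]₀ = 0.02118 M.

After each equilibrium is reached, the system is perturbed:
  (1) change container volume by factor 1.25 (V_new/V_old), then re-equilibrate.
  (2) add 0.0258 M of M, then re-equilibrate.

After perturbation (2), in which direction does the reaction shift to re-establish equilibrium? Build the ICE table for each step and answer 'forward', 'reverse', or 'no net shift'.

Direction: forward

Q₀ = 0.007319 vs Keq = 241.8 ⇒ Q<K, forward
Step 1:
                  D         M         A         L
  init        1.852    0.1631     0.331   0.02118
  Δ         -0.2648   -0.1324   -0.2648    0.2648
  eq          1.587   0.03068   0.06616     0.286
  solve Keq expr → x = 0.1324; check Q = 241.8
Then change container volume by factor 1.25 (V_new/V_old).
Step 2:
                  D         M         A         L
  init         1.27   0.02454   0.05293    0.2288
  Δ         0.01055  0.005277   0.01055  -0.01055
  eq           1.28   0.02982   0.06348    0.2183
  solve Keq expr → x = -0.005277; check Q = 241.8
Then add 0.0258 M of M.
Step 3:
                  D         M         A         L
  init         1.28   0.05562   0.06348    0.2183
  Δ        -0.01139 -0.005697  -0.01139   0.01139
  eq          1.269   0.04993   0.05209    0.2297
  solve Keq expr → x = 0.005697; check Q = 241.8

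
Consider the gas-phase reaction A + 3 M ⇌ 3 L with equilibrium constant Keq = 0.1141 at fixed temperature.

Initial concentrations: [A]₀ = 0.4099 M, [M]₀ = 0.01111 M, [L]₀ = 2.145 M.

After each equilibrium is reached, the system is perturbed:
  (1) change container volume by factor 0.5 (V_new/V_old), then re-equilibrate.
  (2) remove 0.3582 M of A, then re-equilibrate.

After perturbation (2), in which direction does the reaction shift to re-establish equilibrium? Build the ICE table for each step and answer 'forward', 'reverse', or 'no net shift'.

Direction: reverse

Q₀ = 1.7557e+07 vs Keq = 0.1141 ⇒ Q>K, reverse
Step 1:
                  A         M         L
  init       0.4099   0.01111     2.145
  Δ           0.486     1.458    -1.458
  eq         0.8959     1.469    0.6869
  solve Keq expr → x = -0.486; check Q = 0.1141
Then change container volume by factor 0.5 (V_new/V_old).
Step 2:
                  A         M         L
  init        1.792     2.938     1.374
  Δ        -0.07043   -0.2113    0.2113
  eq          1.721     2.727     1.585
  solve Keq expr → x = 0.07043; check Q = 0.1141
Then remove 0.3582 M of A.
Step 3:
                  A         M         L
  init        1.363     2.727     1.585
  Δ         0.02382   0.07146  -0.07146
  eq          1.387     2.798     1.514
  solve Keq expr → x = -0.02382; check Q = 0.1141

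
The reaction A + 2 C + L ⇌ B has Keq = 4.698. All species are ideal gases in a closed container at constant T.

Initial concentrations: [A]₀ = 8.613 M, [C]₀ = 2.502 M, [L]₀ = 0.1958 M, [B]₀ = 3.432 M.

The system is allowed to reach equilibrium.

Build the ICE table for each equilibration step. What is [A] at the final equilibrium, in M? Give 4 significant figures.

Q₀ = 0.3251 vs Keq = 4.698 ⇒ Q<K, forward
Step 1:
                  A         C         L         B
  Initial     8.613     2.502    0.1958     3.432
  Change    -0.1761   -0.3522   -0.1761    0.1761
  Equil       8.437      2.15    0.0197     3.608
  solve Keq expr → x = 0.1761; check Q = 4.698

[A]_eq = 8.437 M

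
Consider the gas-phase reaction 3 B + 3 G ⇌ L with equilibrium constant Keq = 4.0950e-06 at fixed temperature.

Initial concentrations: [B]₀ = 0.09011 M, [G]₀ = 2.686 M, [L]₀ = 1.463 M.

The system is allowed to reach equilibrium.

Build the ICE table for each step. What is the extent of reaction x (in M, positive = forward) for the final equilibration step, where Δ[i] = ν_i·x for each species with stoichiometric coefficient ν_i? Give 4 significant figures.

Q₀ = 103.2 vs Keq = 4.0950e-06 ⇒ Q>K, reverse
Step 1:
                  B         G         L
  Initial   0.09011     2.686     1.463
  Change      4.105     4.105    -1.368
  Equil       4.195     6.791   0.09468
  solve Keq expr → x = -1.368; check Q = 4.0950e-06

x = -1.368 M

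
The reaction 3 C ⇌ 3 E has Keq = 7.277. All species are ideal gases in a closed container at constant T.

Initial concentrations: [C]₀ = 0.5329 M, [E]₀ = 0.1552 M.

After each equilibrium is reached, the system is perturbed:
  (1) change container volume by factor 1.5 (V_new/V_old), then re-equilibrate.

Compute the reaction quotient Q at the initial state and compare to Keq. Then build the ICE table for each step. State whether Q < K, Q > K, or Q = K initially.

Q₀ = 0.0247 vs Keq = 7.277 ⇒ Q<K, forward
Step 1:
                    C           E
  Initial      0.5329      0.1552
  Change      -0.2987      0.2987
  Equil        0.2342      0.4539
  solve Keq expr → x = 0.09956; check Q = 7.277
Then change container volume by factor 1.5 (V_new/V_old).
Step 2:
                    C           E
  Initial      0.1561      0.3026
  Change            0           0
  Equil        0.1561      0.3026
  solve Keq expr → x = 0; check Q = 7.277

Q₀ = 0.0247; Q < K (proceeds forward)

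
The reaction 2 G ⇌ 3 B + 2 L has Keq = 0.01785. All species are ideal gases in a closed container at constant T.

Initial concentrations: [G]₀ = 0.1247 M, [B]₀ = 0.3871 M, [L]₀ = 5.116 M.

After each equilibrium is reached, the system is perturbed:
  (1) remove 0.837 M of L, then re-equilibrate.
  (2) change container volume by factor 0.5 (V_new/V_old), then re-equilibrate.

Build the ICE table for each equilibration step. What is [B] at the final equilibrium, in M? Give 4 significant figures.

[B]_eq = 0.05265 M

Q₀ = 97.63 vs Keq = 0.01785 ⇒ Q>K, reverse
Step 1:
                   G          B          L
  init        0.1247     0.3871      5.116
  Δ           0.2279    -0.3418    -0.2279
  eq          0.3526    0.04528      4.888
  solve Keq expr → x = -0.1139; check Q = 0.01785
Then remove 0.837 M of L.
Step 2:
                   G          B          L
  init        0.3526    0.04528      4.051
  Δ        -0.003762   0.005643   0.003762
  eq          0.3488    0.05093      4.055
  solve Keq expr → x = 0.001881; check Q = 0.01785
Then change container volume by factor 0.5 (V_new/V_old).
Step 3:
                   G          B          L
  init        0.6976     0.1019       8.11
  Δ           0.0328    -0.0492    -0.0328
  eq          0.7304    0.05265      8.077
  solve Keq expr → x = -0.0164; check Q = 0.01785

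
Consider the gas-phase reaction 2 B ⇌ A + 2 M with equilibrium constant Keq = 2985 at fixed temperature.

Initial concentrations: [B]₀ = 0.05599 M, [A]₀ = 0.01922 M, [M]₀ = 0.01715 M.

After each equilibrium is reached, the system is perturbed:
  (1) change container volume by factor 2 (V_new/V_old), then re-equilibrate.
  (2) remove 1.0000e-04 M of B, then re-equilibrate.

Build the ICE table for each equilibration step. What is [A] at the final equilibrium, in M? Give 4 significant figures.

Q₀ = 0.001803 vs Keq = 2985 ⇒ Q<K, forward
Step 1:
                   B          A          M
  Initial    0.05599    0.01922    0.01715
  Change     -0.0557    0.02785     0.0557
  Equil   2.8929e-04    0.04707    0.07285
  solve Keq expr → x = 0.02785; check Q = 2985
Then change container volume by factor 2 (V_new/V_old).
Step 2:
                   B          A          M
  Initial 1.4465e-04    0.02354    0.03643
  Change  -4.2201e-05 2.1101e-05 4.2201e-05
  Equil   1.0244e-04    0.02356    0.03647
  solve Keq expr → x = 2.1101e-05; check Q = 2985
Then remove 1.0000e-04 M of B.
Step 3:
                   B          A          M
  Initial 2.4443e-06    0.02356    0.03647
  Change  9.9612e-05 -4.9806e-05 -9.9612e-05
  Equil   1.0206e-04    0.02351    0.03637
  solve Keq expr → x = -4.9806e-05; check Q = 2985

[A]_eq = 0.02351 M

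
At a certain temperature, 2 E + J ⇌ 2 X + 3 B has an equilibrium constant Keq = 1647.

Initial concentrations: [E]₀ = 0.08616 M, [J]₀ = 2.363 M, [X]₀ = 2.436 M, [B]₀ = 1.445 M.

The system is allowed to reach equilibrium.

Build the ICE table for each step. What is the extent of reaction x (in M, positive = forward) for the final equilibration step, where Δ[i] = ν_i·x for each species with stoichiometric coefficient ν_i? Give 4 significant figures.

x = 0.008027 M

Q₀ = 1021 vs Keq = 1647 ⇒ Q<K, forward
Step 1:
                   E          J          X          B
  I          0.08616      2.363      2.436      1.445
  C         -0.01605  -0.008027    0.01605    0.02408
  E          0.07011      2.355      2.452      1.469
  solve Keq expr → x = 0.008027; check Q = 1647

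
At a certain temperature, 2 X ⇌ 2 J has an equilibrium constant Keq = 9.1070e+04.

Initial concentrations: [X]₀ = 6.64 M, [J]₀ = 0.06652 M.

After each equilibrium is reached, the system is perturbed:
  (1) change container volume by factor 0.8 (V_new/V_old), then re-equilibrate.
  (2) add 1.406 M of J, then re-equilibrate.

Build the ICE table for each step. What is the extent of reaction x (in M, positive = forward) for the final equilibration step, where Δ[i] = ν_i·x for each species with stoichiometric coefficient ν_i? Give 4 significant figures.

Q₀ = 1.0036e-04 vs Keq = 9.1070e+04 ⇒ Q<K, forward
Step 1:
                   X          J
  I             6.64    0.06652
  C           -6.618      6.618
  E          0.02215      6.684
  solve Keq expr → x = 3.309; check Q = 9.1070e+04
Then change container volume by factor 0.8 (V_new/V_old).
Step 2:
                   X          J
  I          0.02769      8.355
  C                0          0
  E          0.02769      8.355
  solve Keq expr → x = 0; check Q = 9.1070e+04
Then add 1.406 M of J.
Step 3:
                   X          J
  I          0.02769      9.761
  C         0.004644  -0.004644
  E          0.03233      9.757
  solve Keq expr → x = -0.002322; check Q = 9.1070e+04

x = -0.002322 M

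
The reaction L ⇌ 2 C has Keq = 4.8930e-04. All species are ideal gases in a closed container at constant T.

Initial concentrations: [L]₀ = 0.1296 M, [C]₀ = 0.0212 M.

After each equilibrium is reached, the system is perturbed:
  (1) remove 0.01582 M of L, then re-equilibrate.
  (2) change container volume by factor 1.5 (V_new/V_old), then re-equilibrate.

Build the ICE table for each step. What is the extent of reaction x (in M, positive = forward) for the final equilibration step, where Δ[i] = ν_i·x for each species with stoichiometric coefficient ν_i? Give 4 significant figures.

x = 5.6431e-04 M

Q₀ = 0.003468 vs Keq = 4.8930e-04 ⇒ Q>K, reverse
Step 1:
                    L           C
  Initial      0.1296      0.0212
  Change     0.006519    -0.01304
  Equil        0.1361    0.008161
  solve Keq expr → x = -0.006519; check Q = 4.8930e-04
Then remove 0.01582 M of L.
Step 2:
                    L           C
  Initial      0.1203    0.008161
  Change   2.4061e-04 -4.8122e-04
  Equil        0.1205     0.00768
  solve Keq expr → x = -2.4061e-04; check Q = 4.8930e-04
Then change container volume by factor 1.5 (V_new/V_old).
Step 3:
                    L           C
  Initial     0.08036     0.00512
  Change  -5.6431e-04    0.001129
  Equil        0.0798    0.006249
  solve Keq expr → x = 5.6431e-04; check Q = 4.8930e-04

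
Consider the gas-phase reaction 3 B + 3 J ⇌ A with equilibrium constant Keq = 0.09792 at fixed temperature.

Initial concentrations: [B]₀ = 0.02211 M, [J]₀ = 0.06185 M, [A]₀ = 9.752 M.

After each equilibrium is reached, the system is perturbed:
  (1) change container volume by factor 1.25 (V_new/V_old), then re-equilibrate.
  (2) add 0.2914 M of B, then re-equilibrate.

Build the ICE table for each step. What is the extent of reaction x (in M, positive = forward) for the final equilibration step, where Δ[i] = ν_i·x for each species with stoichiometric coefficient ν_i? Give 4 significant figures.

x = 0.04648 M

Q₀ = 3.8134e+09 vs Keq = 0.09792 ⇒ Q>K, reverse
Step 1:
                    B           J           A
  Initial     0.02211     0.06185       9.752
  Change        2.085       2.085     -0.6949
  Equil         2.107       2.147       9.057
  solve Keq expr → x = -0.6949; check Q = 0.09792
Then change container volume by factor 1.25 (V_new/V_old).
Step 2:
                    B           J           A
  Initial       1.685       1.717       7.246
  Change       0.3423      0.3423     -0.1141
  Equil         2.028        2.06       7.132
  solve Keq expr → x = -0.1141; check Q = 0.09792
Then add 0.2914 M of B.
Step 3:
                    B           J           A
  Initial       2.319        2.06       7.132
  Change      -0.1394     -0.1394     0.04648
  Equil          2.18        1.92       7.178
  solve Keq expr → x = 0.04648; check Q = 0.09792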